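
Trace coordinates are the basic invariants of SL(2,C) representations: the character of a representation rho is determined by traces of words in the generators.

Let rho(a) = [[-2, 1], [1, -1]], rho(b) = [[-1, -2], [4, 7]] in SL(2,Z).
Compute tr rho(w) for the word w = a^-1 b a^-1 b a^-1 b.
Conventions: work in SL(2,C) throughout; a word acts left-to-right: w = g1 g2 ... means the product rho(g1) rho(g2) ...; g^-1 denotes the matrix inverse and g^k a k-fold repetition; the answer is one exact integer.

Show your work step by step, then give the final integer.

rho(a^-1) = [[-1, -1], [-1, -2]]
... * rho(b) = [[-1, -2], [4, 7]]  ->  [[-3, -5], [-7, -12]]
... * rho(a^-1) = [[-1, -1], [-1, -2]]  ->  [[8, 13], [19, 31]]
... * rho(b) = [[-1, -2], [4, 7]]  ->  [[44, 75], [105, 179]]
... * rho(a^-1) = [[-1, -1], [-1, -2]]  ->  [[-119, -194], [-284, -463]]
... * rho(b) = [[-1, -2], [4, 7]]  ->  [[-657, -1120], [-1568, -2673]]
tr = -657 + -2673 = -3330

-3330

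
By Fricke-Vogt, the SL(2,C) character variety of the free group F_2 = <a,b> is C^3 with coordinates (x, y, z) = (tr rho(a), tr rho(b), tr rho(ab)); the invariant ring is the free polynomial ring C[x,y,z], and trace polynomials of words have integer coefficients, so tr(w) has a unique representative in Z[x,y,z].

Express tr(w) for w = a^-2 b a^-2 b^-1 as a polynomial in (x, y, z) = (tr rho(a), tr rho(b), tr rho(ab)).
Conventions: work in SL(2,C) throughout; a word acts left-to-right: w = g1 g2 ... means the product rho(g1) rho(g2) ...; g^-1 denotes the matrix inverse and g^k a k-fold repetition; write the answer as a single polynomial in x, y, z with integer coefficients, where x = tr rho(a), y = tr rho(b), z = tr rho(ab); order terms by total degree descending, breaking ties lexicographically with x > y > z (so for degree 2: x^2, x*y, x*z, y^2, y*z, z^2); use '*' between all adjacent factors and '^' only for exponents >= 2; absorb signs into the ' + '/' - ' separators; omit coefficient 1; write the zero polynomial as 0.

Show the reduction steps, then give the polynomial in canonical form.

tr(a^-1 b) = tr(b)*tr(a) - tr(b a) = x*y - z
tr(a^-1 b a^-1) = tr(a^-1 b)*tr(a) - tr(a^-1 b a) = x^2*y - x*z - y
tr(b^2) = tr(b)*tr(b) - tr(1) = y^2 - 2
tr(b^2 a) = tr(b)*tr(a b) - tr(a) = y*z - x
tr(b a^-1 b) = tr(b^2)*tr(a) - tr(b^2 a) = x*y^2 - y*z - x
tr(b a b a) = tr(b a)*tr(b a) - tr(1) = z^2 - 2
tr(b a^-1 b a) = tr(b a b)*tr(a) - tr(b a b a) = x*y*z - x^2 - z^2 + 2
tr(a^-1 b a^-1 b) = tr(b a^-1 b)*tr(a) - tr(b a^-1 b a) = x^2*y^2 - 2*x*y*z + z^2 - 2
tr(b^-1 a^-1 b a^-1) = tr(a^-1 b a^-1)*tr(b) - tr(a^-1 b a^-1 b) = x*y*z - y^2 - z^2 + 2
tr(a^-1 b a^-2 b^-1) = tr(b^-1 a^-1 b a^-1)*tr(a) - tr(b^-1 a^-1 b) = x^2*y*z - x*y^2 - x*z^2 + x
tr(a^-2) = tr(a^-1)*tr(a) - tr(1) = x^2 - 2
tr(a^-2 b a^-2 b^-1) = tr(a^-1 b a^-2 b^-1)*tr(a) - tr(a^-1 b a^-2 b^-1 a) = x^3*y*z - x^2*y^2 - x^2*z^2 + 2

x^3*y*z - x^2*y^2 - x^2*z^2 + 2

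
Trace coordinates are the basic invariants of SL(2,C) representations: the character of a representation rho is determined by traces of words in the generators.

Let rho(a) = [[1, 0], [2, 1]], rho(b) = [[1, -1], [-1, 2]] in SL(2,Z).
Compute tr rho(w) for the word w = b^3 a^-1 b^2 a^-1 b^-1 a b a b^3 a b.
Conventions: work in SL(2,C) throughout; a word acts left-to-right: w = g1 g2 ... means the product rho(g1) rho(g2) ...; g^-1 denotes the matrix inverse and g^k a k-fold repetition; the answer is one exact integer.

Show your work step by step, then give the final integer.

rho(b) = [[1, -1], [-1, 2]]
... * rho(b) = [[1, -1], [-1, 2]]  ->  [[2, -3], [-3, 5]]
... * rho(b) = [[1, -1], [-1, 2]]  ->  [[5, -8], [-8, 13]]
... * rho(a^-1) = [[1, 0], [-2, 1]]  ->  [[21, -8], [-34, 13]]
... * rho(b) = [[1, -1], [-1, 2]]  ->  [[29, -37], [-47, 60]]
... * rho(b) = [[1, -1], [-1, 2]]  ->  [[66, -103], [-107, 167]]
... * rho(a^-1) = [[1, 0], [-2, 1]]  ->  [[272, -103], [-441, 167]]
... * rho(b^-1) = [[2, 1], [1, 1]]  ->  [[441, 169], [-715, -274]]
... * rho(a) = [[1, 0], [2, 1]]  ->  [[779, 169], [-1263, -274]]
... * rho(b) = [[1, -1], [-1, 2]]  ->  [[610, -441], [-989, 715]]
... * rho(a) = [[1, 0], [2, 1]]  ->  [[-272, -441], [441, 715]]
... * rho(b) = [[1, -1], [-1, 2]]  ->  [[169, -610], [-274, 989]]
... * rho(b) = [[1, -1], [-1, 2]]  ->  [[779, -1389], [-1263, 2252]]
... * rho(b) = [[1, -1], [-1, 2]]  ->  [[2168, -3557], [-3515, 5767]]
... * rho(a) = [[1, 0], [2, 1]]  ->  [[-4946, -3557], [8019, 5767]]
... * rho(b) = [[1, -1], [-1, 2]]  ->  [[-1389, -2168], [2252, 3515]]
tr = -1389 + 3515 = 2126

2126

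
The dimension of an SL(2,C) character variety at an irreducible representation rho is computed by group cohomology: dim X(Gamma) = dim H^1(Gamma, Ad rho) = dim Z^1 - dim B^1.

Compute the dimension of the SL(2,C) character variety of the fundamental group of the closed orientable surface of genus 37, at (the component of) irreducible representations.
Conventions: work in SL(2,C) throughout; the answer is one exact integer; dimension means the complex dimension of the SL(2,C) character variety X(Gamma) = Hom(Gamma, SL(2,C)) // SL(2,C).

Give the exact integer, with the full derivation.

216

The genus-37 surface group: 2g = 74 generators, one relator prod [a_i, b_i].
A cocycle assigns one sl_2 vector per generator subject to the relator condition d_2(z) = 0: dim of the unconstrained space is 3*2g = 222.
At an irreducible rho, H^2 = coker(d_2) vanishes (Poincare duality: H^2 is dual to H^0 = invariants = 0), so d_2 is surjective onto sl_2 and dim Z^1 = 222 - 3 = 219.
dim B^1 = 3 (coboundaries, injective at irreducible rho).
Hence dim X = 219 - 3 = 216.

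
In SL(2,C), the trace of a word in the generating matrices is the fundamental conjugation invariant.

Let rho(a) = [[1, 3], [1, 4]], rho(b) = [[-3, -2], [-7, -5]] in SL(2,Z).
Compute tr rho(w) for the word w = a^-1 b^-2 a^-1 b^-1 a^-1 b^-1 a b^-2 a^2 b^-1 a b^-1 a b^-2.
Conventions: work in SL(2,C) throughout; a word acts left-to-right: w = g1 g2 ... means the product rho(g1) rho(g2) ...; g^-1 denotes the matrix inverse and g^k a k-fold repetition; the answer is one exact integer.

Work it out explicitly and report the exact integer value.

459893865449

rho(a^-1) = [[4, -3], [-1, 1]]
... * rho(b^-1) = [[-5, 2], [7, -3]]  ->  [[-41, 17], [12, -5]]
... * rho(b^-1) = [[-5, 2], [7, -3]]  ->  [[324, -133], [-95, 39]]
... * rho(a^-1) = [[4, -3], [-1, 1]]  ->  [[1429, -1105], [-419, 324]]
... * rho(b^-1) = [[-5, 2], [7, -3]]  ->  [[-14880, 6173], [4363, -1810]]
... * rho(a^-1) = [[4, -3], [-1, 1]]  ->  [[-65693, 50813], [19262, -14899]]
... * rho(b^-1) = [[-5, 2], [7, -3]]  ->  [[684156, -283825], [-200603, 83221]]
... * rho(a) = [[1, 3], [1, 4]]  ->  [[400331, 917168], [-117382, -268925]]
... * rho(b^-1) = [[-5, 2], [7, -3]]  ->  [[4418521, -1950842], [-1295565, 572011]]
... * rho(b^-1) = [[-5, 2], [7, -3]]  ->  [[-35748499, 14689568], [10481902, -4307163]]
... * rho(a) = [[1, 3], [1, 4]]  ->  [[-21058931, -48487225], [6174739, 14217054]]
... * rho(a) = [[1, 3], [1, 4]]  ->  [[-69546156, -257125693], [20391793, 75392433]]
... * rho(b^-1) = [[-5, 2], [7, -3]]  ->  [[-1452149071, 632284767], [425788066, -185393713]]
... * rho(a) = [[1, 3], [1, 4]]  ->  [[-819864304, -1827308145], [240394353, 535789346]]
... * rho(b^-1) = [[-5, 2], [7, -3]]  ->  [[-8691835495, 3842195827], [2548553657, -1126579332]]
... * rho(a) = [[1, 3], [1, 4]]  ->  [[-4849639668, -10706723177], [1421974325, 3139343643]]
... * rho(b^-1) = [[-5, 2], [7, -3]]  ->  [[-50698863899, 22420890195], [14865533876, -6574082279]]
... * rho(b^-1) = [[-5, 2], [7, -3]]  ->  [[410440550860, -168660398383], [-120346245333, 49453314589]]
tr = 410440550860 + 49453314589 = 459893865449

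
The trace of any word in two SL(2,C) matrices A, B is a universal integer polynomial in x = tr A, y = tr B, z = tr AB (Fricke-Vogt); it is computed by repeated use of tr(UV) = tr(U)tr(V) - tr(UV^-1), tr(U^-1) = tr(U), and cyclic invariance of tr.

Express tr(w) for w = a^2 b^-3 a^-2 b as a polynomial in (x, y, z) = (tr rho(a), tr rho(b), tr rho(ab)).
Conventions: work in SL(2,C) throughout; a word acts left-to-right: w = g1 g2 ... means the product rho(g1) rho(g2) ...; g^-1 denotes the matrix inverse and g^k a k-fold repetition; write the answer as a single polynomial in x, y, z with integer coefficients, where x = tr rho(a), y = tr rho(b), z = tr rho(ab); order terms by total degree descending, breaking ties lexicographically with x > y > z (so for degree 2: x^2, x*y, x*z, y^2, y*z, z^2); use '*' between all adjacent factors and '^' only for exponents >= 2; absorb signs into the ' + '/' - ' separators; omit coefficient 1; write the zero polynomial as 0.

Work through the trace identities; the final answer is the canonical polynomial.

-x^3*y^3*z + x^4*y^2 + x^2*y^4 + x^2*y^2*z^2 + x^3*y*z - x^4 - 5*x^2*y^2 - x^2*z^2 + 4*x^2 + y^2 - 2

so trace(a^2) = trace(a) * trace(a) - trace(1) = x^2 - 2
trace(a b a) = trace(a) * trace(b a) - trace(b) = x*z - y
so trace(a b a^2) = trace(a) * trace(a b a) - trace(a b) = x^2*z - x*y - z
so trace(b a b a) = trace(a b) * trace(a b) - trace(1)   [split at repeated a] = z^2 - 2
so trace(b a b) = trace(b) * trace(a b) - trace(a) = y*z - x
reduce: trace(a b a^2 b) = trace(a) * trace(b a b a) - trace(b a b) = x*z^2 - y*z - x
reduce: trace(b a^2 b^-1 a) = trace(a b a^2) * trace(b) - trace(a b a^2 b) = x^2*y*z - x*y^2 - x*z^2 + x
trace(b^-1 a^-1 b a^2) = trace(b a^2 b^-1) * trace(a) - trace(b a^2 b^-1 a) = -x^2*y*z + x^3 + x*y^2 + x*z^2 - 3*x
so trace(b a^2 b^-2 a^-1) = trace(b^-1 a^-1 b a^2) * trace(b) - trace(b^-1 a^-1 b a^2 b) = -x^2*y^2*z + x^3*y + x*y^3 + x*y*z^2 - 3*x*y - z
reduce: trace(a^2 b^-1) = trace(a^2) * trace(b) - trace(a^2 b) = x^2*y - x*z - y
trace(b^-1 a^-2 b a^2 b^-1) = trace(b a^2 b^-2 a^-1) * trace(a) - trace(b a^2 b^-2) = -x^3*y^2*z + x^4*y + x^2*y^3 + x^2*y*z^2 - 4*x^2*y + y
trace(b^-1 a^-2 b a^2) = trace(b a^2 b^-1 a^-1) * trace(a) - trace(b a^2 b^-1) = -x^3*y*z + x^4 + x^2*y^2 + x^2*z^2 - 4*x^2 + 2
trace(a^2 b^-3 a^-2 b) = trace(b^-1 a^-2 b a^2 b^-1) * trace(b) - trace(b^-1 a^-2 b a^2) = -x^3*y^3*z + x^4*y^2 + x^2*y^4 + x^2*y^2*z^2 + x^3*y*z - x^4 - 5*x^2*y^2 - x^2*z^2 + 4*x^2 + y^2 - 2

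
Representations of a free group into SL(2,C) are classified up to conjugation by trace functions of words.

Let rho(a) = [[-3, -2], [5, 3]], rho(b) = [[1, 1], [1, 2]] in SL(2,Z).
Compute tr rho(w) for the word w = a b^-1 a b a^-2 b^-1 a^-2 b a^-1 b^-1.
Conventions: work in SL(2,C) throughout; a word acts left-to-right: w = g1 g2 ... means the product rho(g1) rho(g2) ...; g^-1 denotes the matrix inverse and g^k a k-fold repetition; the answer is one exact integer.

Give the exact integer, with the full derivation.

rho(a) = [[-3, -2], [5, 3]]
... * rho(b^-1) = [[2, -1], [-1, 1]]  ->  [[-4, 1], [7, -2]]
... * rho(a) = [[-3, -2], [5, 3]]  ->  [[17, 11], [-31, -20]]
... * rho(b) = [[1, 1], [1, 2]]  ->  [[28, 39], [-51, -71]]
... * rho(a^-1) = [[3, 2], [-5, -3]]  ->  [[-111, -61], [202, 111]]
... * rho(a^-1) = [[3, 2], [-5, -3]]  ->  [[-28, -39], [51, 71]]
... * rho(b^-1) = [[2, -1], [-1, 1]]  ->  [[-17, -11], [31, 20]]
... * rho(a^-1) = [[3, 2], [-5, -3]]  ->  [[4, -1], [-7, 2]]
... * rho(a^-1) = [[3, 2], [-5, -3]]  ->  [[17, 11], [-31, -20]]
... * rho(b) = [[1, 1], [1, 2]]  ->  [[28, 39], [-51, -71]]
... * rho(a^-1) = [[3, 2], [-5, -3]]  ->  [[-111, -61], [202, 111]]
... * rho(b^-1) = [[2, -1], [-1, 1]]  ->  [[-161, 50], [293, -91]]
tr = -161 + -91 = -252

-252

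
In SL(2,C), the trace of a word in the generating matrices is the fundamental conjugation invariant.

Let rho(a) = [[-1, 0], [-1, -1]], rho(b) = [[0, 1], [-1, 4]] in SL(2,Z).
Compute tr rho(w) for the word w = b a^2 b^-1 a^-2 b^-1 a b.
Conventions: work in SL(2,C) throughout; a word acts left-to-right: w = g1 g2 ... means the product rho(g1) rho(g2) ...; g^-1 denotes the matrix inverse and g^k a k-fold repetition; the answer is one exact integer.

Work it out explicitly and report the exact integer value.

40

rho(b) = [[0, 1], [-1, 4]]
... * rho(a) = [[-1, 0], [-1, -1]]  ->  [[-1, -1], [-3, -4]]
... * rho(a) = [[-1, 0], [-1, -1]]  ->  [[2, 1], [7, 4]]
... * rho(b^-1) = [[4, -1], [1, 0]]  ->  [[9, -2], [32, -7]]
... * rho(a^-1) = [[-1, 0], [1, -1]]  ->  [[-11, 2], [-39, 7]]
... * rho(a^-1) = [[-1, 0], [1, -1]]  ->  [[13, -2], [46, -7]]
... * rho(b^-1) = [[4, -1], [1, 0]]  ->  [[50, -13], [177, -46]]
... * rho(a) = [[-1, 0], [-1, -1]]  ->  [[-37, 13], [-131, 46]]
... * rho(b) = [[0, 1], [-1, 4]]  ->  [[-13, 15], [-46, 53]]
tr = -13 + 53 = 40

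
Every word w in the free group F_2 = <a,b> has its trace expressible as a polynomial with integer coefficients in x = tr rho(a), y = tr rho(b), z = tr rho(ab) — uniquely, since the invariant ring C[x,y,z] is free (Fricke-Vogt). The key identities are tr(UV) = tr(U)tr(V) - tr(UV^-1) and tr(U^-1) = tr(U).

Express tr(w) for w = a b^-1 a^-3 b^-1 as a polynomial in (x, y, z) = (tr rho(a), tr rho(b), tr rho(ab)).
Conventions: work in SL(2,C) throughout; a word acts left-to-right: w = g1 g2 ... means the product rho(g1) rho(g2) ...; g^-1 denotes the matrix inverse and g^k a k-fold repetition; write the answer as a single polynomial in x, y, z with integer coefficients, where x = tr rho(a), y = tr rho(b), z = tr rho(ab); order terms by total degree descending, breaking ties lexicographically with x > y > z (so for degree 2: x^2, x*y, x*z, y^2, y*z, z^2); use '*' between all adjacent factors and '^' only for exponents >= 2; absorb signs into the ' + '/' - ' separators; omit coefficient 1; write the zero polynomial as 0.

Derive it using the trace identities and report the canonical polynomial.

x^3*y*z - x^4 - x^2*y^2 - x^2*z^2 + 4*x^2 + z^2 - 2

and trace(a^-1) = trace(a) = x
and trace(a^-1 b) = trace(b) * trace(a) - trace(b a)   [inverse elimination on a] = x*y - z
trace(a^-1 b^-1) = trace(a^-1) * trace(b) - trace(a^-1 b)   [inverse elimination on b] = z
trace(b a b) = trace(b) * trace(a b) - trace(a)   [square of b] = y*z - x
and trace(b a b a) = trace(b a) * trace(b a) - trace(1)   [split at a repeated b] = z^2 - 2
trace(a^-1 b a b) = trace(b a b) * trace(a) - trace(b a b a)   [inverse elimination on a] = x*y*z - x^2 - z^2 + 2
next, trace(a b a^-2 b) = trace(a^-1 b a b) * trace(a) - trace(a^-1 b a b a)   [inverse elimination on a] = x^2*y*z - x^3 - x*z^2 - y*z + 3*x
next, trace(a^-2 b^-1 a b) = trace(a b a^-2) * trace(b) - trace(a b a^-2 b)   [inverse elimination on b] = -x^2*y*z + x^3 + x*y^2 + x*z^2 - 3*x
trace(a^-2 b^-1 a b^-1) = trace(a^-2 b^-1 a) * trace(b) - trace(a^-2 b^-1 a b)   [inverse elimination on b] = x^2*y*z - x^3 - x*y^2 - x*z^2 + y*z + 3*x
next, trace(a b^-1 a^-3 b^-1) = trace(a^-2 b^-1 a b^-1) * trace(a) - trace(a^-2 b^-1 a b^-1 a)   [inverse elimination on a] = x^3*y*z - x^4 - x^2*y^2 - x^2*z^2 + 4*x^2 + z^2 - 2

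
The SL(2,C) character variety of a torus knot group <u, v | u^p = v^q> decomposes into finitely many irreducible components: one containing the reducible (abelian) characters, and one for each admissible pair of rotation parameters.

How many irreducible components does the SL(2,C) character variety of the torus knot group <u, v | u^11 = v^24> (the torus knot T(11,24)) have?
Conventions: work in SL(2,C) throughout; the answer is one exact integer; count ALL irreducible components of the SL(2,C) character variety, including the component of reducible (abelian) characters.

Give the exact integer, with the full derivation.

Gamma = < u, v | u^11 = v^24 > (torus knot T(11,24)); the central element u^11 = v^24 acts as +I or -I in any irreducible SL(2,C) representation.
On an irreducible component, tr(u) is locked at 2*cos(pi*alpha/11) for some alpha in 1..10, and tr(v) at 2*cos(pi*beta/24) for some beta in 1..23.
The two central values (-1)^alpha I and (-1)^beta I must be the same matrix, so alpha and beta share a parity.
count pairs: odd alpha (5 choices) x odd beta (12), plus even alpha (5) x even beta (11): 5*12 + 5*11 = 115.
That is 115 components of irreducible characters, and with the reducible (abelian) component the total is 116.

116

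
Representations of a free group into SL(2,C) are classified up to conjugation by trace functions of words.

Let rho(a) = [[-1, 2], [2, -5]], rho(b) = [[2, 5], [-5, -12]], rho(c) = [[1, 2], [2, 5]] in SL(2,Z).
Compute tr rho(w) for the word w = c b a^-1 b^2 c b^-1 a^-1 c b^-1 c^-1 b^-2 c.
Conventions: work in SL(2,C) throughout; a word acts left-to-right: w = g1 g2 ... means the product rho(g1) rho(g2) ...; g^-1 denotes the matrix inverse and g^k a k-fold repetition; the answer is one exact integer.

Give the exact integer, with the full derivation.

rho(c) = [[1, 2], [2, 5]]
... * rho(b) = [[2, 5], [-5, -12]]  ->  [[-8, -19], [-21, -50]]
... * rho(a^-1) = [[-5, -2], [-2, -1]]  ->  [[78, 35], [205, 92]]
... * rho(b) = [[2, 5], [-5, -12]]  ->  [[-19, -30], [-50, -79]]
... * rho(b) = [[2, 5], [-5, -12]]  ->  [[112, 265], [295, 698]]
... * rho(c) = [[1, 2], [2, 5]]  ->  [[642, 1549], [1691, 4080]]
... * rho(b^-1) = [[-12, -5], [5, 2]]  ->  [[41, -112], [108, -295]]
... * rho(a^-1) = [[-5, -2], [-2, -1]]  ->  [[19, 30], [50, 79]]
... * rho(c) = [[1, 2], [2, 5]]  ->  [[79, 188], [208, 495]]
... * rho(b^-1) = [[-12, -5], [5, 2]]  ->  [[-8, -19], [-21, -50]]
... * rho(c^-1) = [[5, -2], [-2, 1]]  ->  [[-2, -3], [-5, -8]]
... * rho(b^-1) = [[-12, -5], [5, 2]]  ->  [[9, 4], [20, 9]]
... * rho(b^-1) = [[-12, -5], [5, 2]]  ->  [[-88, -37], [-195, -82]]
... * rho(c) = [[1, 2], [2, 5]]  ->  [[-162, -361], [-359, -800]]
tr = -162 + -800 = -962

-962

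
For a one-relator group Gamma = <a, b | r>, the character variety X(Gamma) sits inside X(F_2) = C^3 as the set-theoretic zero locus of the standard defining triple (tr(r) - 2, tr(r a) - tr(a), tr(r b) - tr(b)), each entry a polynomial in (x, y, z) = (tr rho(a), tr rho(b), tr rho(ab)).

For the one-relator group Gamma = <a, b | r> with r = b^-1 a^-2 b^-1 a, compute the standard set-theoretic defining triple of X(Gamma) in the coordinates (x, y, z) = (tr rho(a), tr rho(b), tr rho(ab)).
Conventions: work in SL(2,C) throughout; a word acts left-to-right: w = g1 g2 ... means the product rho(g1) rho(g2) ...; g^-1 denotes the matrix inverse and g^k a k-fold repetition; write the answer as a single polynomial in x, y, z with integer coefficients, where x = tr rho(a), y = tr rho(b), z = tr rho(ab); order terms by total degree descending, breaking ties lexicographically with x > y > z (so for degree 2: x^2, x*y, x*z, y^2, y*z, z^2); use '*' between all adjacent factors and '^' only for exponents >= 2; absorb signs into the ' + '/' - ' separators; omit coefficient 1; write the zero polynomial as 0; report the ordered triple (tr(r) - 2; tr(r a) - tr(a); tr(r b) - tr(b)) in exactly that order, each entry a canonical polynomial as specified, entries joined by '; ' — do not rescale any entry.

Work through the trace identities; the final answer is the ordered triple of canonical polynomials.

x^2*y*z - x^3 - x*y^2 - x*z^2 + y*z + 3*x - 2; x^3*y*z - x^4 - x^2*y^2 - x^2*z^2 + 4*x^2 + y^2 - x - 2; -y + z

tr(a^-1) = tr(a) = x
tr(a^-1 b) = tr(b) tr(a) - tr(b a) = x*y - z
tr(b^-1 a^-1) = tr(a^-1) tr(b) - tr(a^-1 b) = z
tr(b a b) = tr(b) tr(a b) - tr(a) = y*z - x
tr(b a b a) = tr(b a) tr(b a) - tr(1)   [split at repeated b] = z^2 - 2
tr(a^-1 b a b) = tr(b a b) tr(a) - tr(b a b a) = x*y*z - x^2 - z^2 + 2
tr(b a b^-1 a^-1) = tr(a^-1 b a) tr(b) - tr(a^-1 b a b) = -x*y*z + x^2 + y^2 + z^2 - 2
tr(a b^-1 a^-2 b) = tr(b a b^-1 a^-1) tr(a) - tr(b a b^-1) = -x^2*y*z + x^3 + x*y^2 + x*z^2 - 3*x
tr(b^-1 a^-2 b^-1 a) = tr(a b^-1 a^-2) tr(b) - tr(a b^-1 a^-2 b) = x^2*y*z - x^3 - x*y^2 - x*z^2 + y*z + 3*x
tr(a^-1 b^-1 a^2 b^-1) = tr(a^-1 b^-1 a^2) tr(b) - tr(a^-1 b^-1 a^2 b) = x^2*y*z - x^3 - x*z^2 - y*z + 3*x
tr(a^2) = tr(a) tr(a) - tr(1) = x^2 - 2
tr(a^2 b) = tr(a) tr(b a) - tr(b) = x*z - y
tr(a^2 b^-1) = tr(a^2) tr(b) - tr(a^2 b) = x^2*y - x*z - y
tr(b^-1 a^2 b^-1) = tr(a^2 b^-1) tr(b) - tr(a^2) = x^2*y^2 - x*y*z - x^2 - y^2 + 2
tr(b^-1 a^-2 b^-1 a^2) = tr(a^-1 b^-1 a^2 b^-1) tr(a) - tr(a^-1 b^-1 a^2 b^-1 a) = x^3*y*z - x^4 - x^2*y^2 - x^2*z^2 + 4*x^2 + y^2 - 2
assemble the triple (tr(r) - 2; tr(r a) - x; tr(r b) - y)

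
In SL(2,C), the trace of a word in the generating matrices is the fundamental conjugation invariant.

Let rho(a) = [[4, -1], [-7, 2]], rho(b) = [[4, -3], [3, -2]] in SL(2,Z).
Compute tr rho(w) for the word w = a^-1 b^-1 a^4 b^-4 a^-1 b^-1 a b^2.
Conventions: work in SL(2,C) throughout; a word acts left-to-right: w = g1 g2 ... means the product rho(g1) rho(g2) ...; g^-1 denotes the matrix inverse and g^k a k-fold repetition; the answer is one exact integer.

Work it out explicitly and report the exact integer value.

-547011930

rho(a^-1) = [[2, 1], [7, 4]]
... * rho(b^-1) = [[-2, 3], [-3, 4]]  ->  [[-7, 10], [-26, 37]]
... * rho(a) = [[4, -1], [-7, 2]]  ->  [[-98, 27], [-363, 100]]
... * rho(a) = [[4, -1], [-7, 2]]  ->  [[-581, 152], [-2152, 563]]
... * rho(a) = [[4, -1], [-7, 2]]  ->  [[-3388, 885], [-12549, 3278]]
... * rho(a) = [[4, -1], [-7, 2]]  ->  [[-19747, 5158], [-73142, 19105]]
... * rho(b^-1) = [[-2, 3], [-3, 4]]  ->  [[24020, -38609], [88969, -143006]]
... * rho(b^-1) = [[-2, 3], [-3, 4]]  ->  [[67787, -82376], [251080, -305117]]
... * rho(b^-1) = [[-2, 3], [-3, 4]]  ->  [[111554, -126143], [413191, -467228]]
... * rho(b^-1) = [[-2, 3], [-3, 4]]  ->  [[155321, -169910], [575302, -629339]]
... * rho(a^-1) = [[2, 1], [7, 4]]  ->  [[-878728, -524319], [-3254769, -1942054]]
... * rho(b^-1) = [[-2, 3], [-3, 4]]  ->  [[3330413, -4733460], [12335700, -17532523]]
... * rho(a) = [[4, -1], [-7, 2]]  ->  [[46455872, -12797333], [172070461, -47400746]]
... * rho(b) = [[4, -3], [3, -2]]  ->  [[147431489, -113772950], [546079606, -421409891]]
... * rho(b) = [[4, -3], [3, -2]]  ->  [[248407106, -214748567], [920088751, -795419036]]
tr = 248407106 + -795419036 = -547011930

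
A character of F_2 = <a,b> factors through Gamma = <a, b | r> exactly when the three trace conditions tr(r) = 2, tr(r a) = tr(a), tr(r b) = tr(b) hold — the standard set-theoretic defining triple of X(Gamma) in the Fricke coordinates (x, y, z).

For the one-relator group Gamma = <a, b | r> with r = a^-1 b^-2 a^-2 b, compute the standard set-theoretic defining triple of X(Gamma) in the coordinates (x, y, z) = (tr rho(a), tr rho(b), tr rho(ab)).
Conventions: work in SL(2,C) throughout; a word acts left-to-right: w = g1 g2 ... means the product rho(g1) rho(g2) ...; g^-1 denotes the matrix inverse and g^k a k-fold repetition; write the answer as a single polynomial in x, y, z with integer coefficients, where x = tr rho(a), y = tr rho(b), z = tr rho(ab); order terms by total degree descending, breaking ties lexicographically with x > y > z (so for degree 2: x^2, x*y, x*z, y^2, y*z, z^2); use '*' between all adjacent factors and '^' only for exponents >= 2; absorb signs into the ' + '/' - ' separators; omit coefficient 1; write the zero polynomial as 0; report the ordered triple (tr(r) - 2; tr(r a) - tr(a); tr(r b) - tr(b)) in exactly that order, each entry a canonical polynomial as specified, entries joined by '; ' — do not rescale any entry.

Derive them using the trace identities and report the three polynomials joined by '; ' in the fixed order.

x^2*y^2*z - x^3*y - x*y^3 - x*y*z^2 + x^2*z + 3*x*y - z - 2; x*z - x - y; x^2*y^3*z - x^3*y^2 - x*y^4 - x*y^2*z^2 + x^3 + 4*x*y^2 - 3*x - y

next, trace(a^-1 b) = trace(b) * trace(a) - trace(b a)  (eliminate a^-1) = x*y - z
next, trace(a^-1 b a^-1) = trace(a^-1 b) * trace(a) - trace(a^-1 b a)  (eliminate a^-1) = x^2*y - x*z - y
and trace(b^2) = trace(b) * trace(b) - trace(1)  (reduce the b square) = y^2 - 2
and trace(b^2 a) = trace(b) * trace(a b) - trace(a)  (reduce the b square) = y*z - x
trace(b a^-1 b) = trace(b^2) * trace(a) - trace(b^2 a)  (eliminate a^-1) = x*y^2 - y*z - x
next, trace(b a b a) = trace(b a) * trace(b a) - trace(1)  (split on b) = z^2 - 2
trace(b a^-1 b a) = trace(b a b) * trace(a) - trace(b a b a)  (eliminate a^-1) = x*y*z - x^2 - z^2 + 2
trace(a^-1 b a^-1 b) = trace(b a^-1 b) * trace(a) - trace(b a^-1 b a)  (eliminate a^-1) = x^2*y^2 - 2*x*y*z + z^2 - 2
and trace(b a^-1 b^-1 a^-1) = trace(a^-1 b a^-1) * trace(b) - trace(a^-1 b a^-1 b)  (eliminate b^-1) = x*y*z - y^2 - z^2 + 2
trace(b^-1 a^-2 b a^-1) = trace(b a^-1 b^-1 a^-1) * trace(a) - trace(b a^-1 b^-1)  (eliminate a^-1) = x^2*y*z - x*y^2 - x*z^2 + x
trace(a^-2 b a^-1) = trace(a^-1 b a^-1) * trace(a) - trace(a^-1 b)  (eliminate a^-1) = x^3*y - x^2*z - 2*x*y + z
trace(a^-1 b^-2 a^-2 b) = trace(b^-1 a^-2 b a^-1) * trace(b) - trace(b^-1 a^-2 b a^-1 b)  (eliminate b^-1) = x^2*y^2*z - x^3*y - x*y^3 - x*y*z^2 + x^2*z + 3*x*y - z
next, trace(a^-2) = trace(a^-1) * trace(a) - trace(1)   [inverse elimination on a] = x^2 - 2
and trace(b^-1 a^-2) = trace(a^-2) * trace(b) - trace(a^-2 b)   [inverse elimination on b] = x*z - y
and trace(a b^2 a) = trace(a) * trace(b^2 a) - trace(b^2) = x*y*z - x^2 - y^2 + 2
next, trace(a b^2 a b) = trace(b) * trace(a b a b) - trace(a b a) = y*z^2 - x*z - y
and trace(b^2 a b^-1 a) = trace(a b^2 a) * trace(b) - trace(a b^2 a b) = x*y^2*z - x^2*y - y^3 - y*z^2 + x*z + 3*y
and trace(b^-1 a^-1 b^2 a) = trace(b^2 a b^-1) * trace(a) - trace(b^2 a b^-1 a) = -x*y^2*z + x^2*y + y^3 + y*z^2 - 3*y
and trace(b^-1 a^-1 b^2 a^-1) = trace(b^-1 a^-1 b^2) * trace(a) - trace(b^-1 a^-1 b^2 a) = x*y^2*z - y^3 - y*z^2 - x*z + 3*y
trace(a^-1 b^2 a^-1) = trace(b^2 a^-1) * trace(a) - trace(b^2) = x^2*y^2 - x*y*z - x^2 - y^2 + 2
and trace(a^-1 b^2 a^-1 b^-2) = trace(b^-1 a^-1 b^2 a^-1) * trace(b) - trace(b^-1 a^-1 b^2 a^-1 b) = x*y^3*z - x^2*y^2 - y^4 - y^2*z^2 + x^2 + 4*y^2 - 2
trace(a^-1 b^-2 a^-2 b^2) = trace(a^-1 b^2 a^-1 b^-2) * trace(a) - trace(a^-1 b^2 a^-1 b^-2 a) = x^2*y^3*z - x^3*y^2 - x*y^4 - x*y^2*z^2 + x^3 + 4*x*y^2 - 3*x
assemble the triple (trace(r) - 2; trace(r a) - x; trace(r b) - y)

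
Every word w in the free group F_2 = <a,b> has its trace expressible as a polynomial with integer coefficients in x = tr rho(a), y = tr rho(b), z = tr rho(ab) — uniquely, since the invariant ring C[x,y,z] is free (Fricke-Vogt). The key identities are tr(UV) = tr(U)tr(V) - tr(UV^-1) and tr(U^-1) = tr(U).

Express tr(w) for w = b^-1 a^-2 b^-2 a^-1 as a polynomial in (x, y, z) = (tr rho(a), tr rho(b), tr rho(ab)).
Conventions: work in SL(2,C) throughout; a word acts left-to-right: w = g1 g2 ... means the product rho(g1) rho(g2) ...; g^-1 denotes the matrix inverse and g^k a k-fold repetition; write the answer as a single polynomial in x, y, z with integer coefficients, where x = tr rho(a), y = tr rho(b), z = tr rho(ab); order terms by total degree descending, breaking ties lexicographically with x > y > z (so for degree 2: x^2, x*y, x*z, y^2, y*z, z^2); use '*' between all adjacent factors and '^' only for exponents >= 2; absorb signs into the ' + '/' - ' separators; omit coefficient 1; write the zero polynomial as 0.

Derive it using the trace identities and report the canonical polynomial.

x*y*z^2 - x^2*z - y^2*z + z

trace(a^-1) = trace(a) = x
trace(a^-2) = trace(a^-1) * trace(a) - trace(1) = x^2 - 2
trace(a^-1 b) = trace(b) * trace(a) - trace(b a) = x*y - z
trace(a^-2 b) = trace(a^-1 b) * trace(a) - trace(a^-1 b a) = x^2*y - x*z - y
trace(a^-1 b^-1 a^-1) = trace(a^-2) * trace(b) - trace(a^-2 b) = x*z - y
trace(a b a b) = trace(b a) * trace(b a) - trace(1)   [split at repeated b] = z^2 - 2
use: trace(b^-1 a b a) = trace(a b a) * trace(b) - trace(a b a b) = x*y*z - y^2 - z^2 + 2
use: trace(b a^-1 b^-1 a) = trace(b^-1 a b) * trace(a) - trace(b^-1 a b a) = -x*y*z + x^2 + y^2 + z^2 - 2
use: trace(a^-1 b^-1 a^-1 b) = trace(b a^-1 b^-1) * trace(a) - trace(b a^-1 b^-1 a) = x*y*z - y^2 - z^2 + 2
trace(a^-1 b^-1 a^-1 b^-1) = trace(a^-1 b^-1 a^-1) * trace(b) - trace(a^-1 b^-1 a^-1 b) = z^2 - 2
use: trace(a^-1 b^-2 a^-1 b^-1) = trace(a^-1 b^-1 a^-1 b^-1) * trace(b) - trace(a^-1 b^-1 a^-1) = y*z^2 - x*z - y
trace(a^-1 b^-2) = trace(b^-1 a^-1) * trace(b) - trace(b^-1 a^-1 b) = y*z - x
trace(b^-2 a^-1 b^-1) = trace(a^-1 b^-2) * trace(b) - trace(a^-1 b^-1) = y^2*z - x*y - z
trace(b^-1 a^-2 b^-2 a^-1) = trace(a^-1 b^-2 a^-1 b^-1) * trace(a) - trace(a^-1 b^-2 a^-1 b^-1 a) = x*y*z^2 - x^2*z - y^2*z + z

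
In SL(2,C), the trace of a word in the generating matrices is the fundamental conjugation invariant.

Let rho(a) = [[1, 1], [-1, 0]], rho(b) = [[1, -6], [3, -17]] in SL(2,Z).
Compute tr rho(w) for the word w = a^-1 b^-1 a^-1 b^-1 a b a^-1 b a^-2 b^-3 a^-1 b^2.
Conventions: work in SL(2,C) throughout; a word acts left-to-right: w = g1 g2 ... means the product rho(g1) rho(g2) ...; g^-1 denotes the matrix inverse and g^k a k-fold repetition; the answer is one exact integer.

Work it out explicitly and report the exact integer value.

rho(a^-1) = [[0, -1], [1, 1]]
... * rho(b^-1) = [[-17, 6], [-3, 1]]  ->  [[3, -1], [-20, 7]]
... * rho(a^-1) = [[0, -1], [1, 1]]  ->  [[-1, -4], [7, 27]]
... * rho(b^-1) = [[-17, 6], [-3, 1]]  ->  [[29, -10], [-200, 69]]
... * rho(a) = [[1, 1], [-1, 0]]  ->  [[39, 29], [-269, -200]]
... * rho(b) = [[1, -6], [3, -17]]  ->  [[126, -727], [-869, 5014]]
... * rho(a^-1) = [[0, -1], [1, 1]]  ->  [[-727, -853], [5014, 5883]]
... * rho(b) = [[1, -6], [3, -17]]  ->  [[-3286, 18863], [22663, -130095]]
... * rho(a^-1) = [[0, -1], [1, 1]]  ->  [[18863, 22149], [-130095, -152758]]
... * rho(a^-1) = [[0, -1], [1, 1]]  ->  [[22149, 3286], [-152758, -22663]]
... * rho(b^-1) = [[-17, 6], [-3, 1]]  ->  [[-386391, 136180], [2664875, -939211]]
... * rho(b^-1) = [[-17, 6], [-3, 1]]  ->  [[6160107, -2182166], [-42485242, 15050039]]
... * rho(b^-1) = [[-17, 6], [-3, 1]]  ->  [[-98175321, 34778476], [677098997, -239861413]]
... * rho(a^-1) = [[0, -1], [1, 1]]  ->  [[34778476, 132953797], [-239861413, -916960410]]
... * rho(b) = [[1, -6], [3, -17]]  ->  [[433639867, -2468885405], [-2990742643, 17027495448]]
... * rho(b) = [[1, -6], [3, -17]]  ->  [[-6973016348, 39369212683], [48091743701, -271522966758]]
tr = -6973016348 + -271522966758 = -278495983106

-278495983106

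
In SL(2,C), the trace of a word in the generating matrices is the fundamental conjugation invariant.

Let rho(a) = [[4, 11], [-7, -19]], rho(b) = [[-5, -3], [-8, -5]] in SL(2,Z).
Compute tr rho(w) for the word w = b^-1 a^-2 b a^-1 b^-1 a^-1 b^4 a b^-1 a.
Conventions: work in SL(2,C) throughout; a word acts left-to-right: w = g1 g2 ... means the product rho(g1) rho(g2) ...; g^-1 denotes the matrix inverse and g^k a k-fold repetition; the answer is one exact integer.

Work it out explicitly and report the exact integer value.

rho(b^-1) = [[-5, 3], [8, -5]]
... * rho(a^-1) = [[-19, -11], [7, 4]]  ->  [[116, 67], [-187, -108]]
... * rho(a^-1) = [[-19, -11], [7, 4]]  ->  [[-1735, -1008], [2797, 1625]]
... * rho(b) = [[-5, -3], [-8, -5]]  ->  [[16739, 10245], [-26985, -16516]]
... * rho(a^-1) = [[-19, -11], [7, 4]]  ->  [[-246326, -143149], [397103, 230771]]
... * rho(b^-1) = [[-5, 3], [8, -5]]  ->  [[86438, -23233], [-139347, 37454]]
... * rho(a^-1) = [[-19, -11], [7, 4]]  ->  [[-1804953, -1043750], [2909771, 1682633]]
... * rho(b) = [[-5, -3], [-8, -5]]  ->  [[17374765, 10633609], [-28009919, -17142478]]
... * rho(b) = [[-5, -3], [-8, -5]]  ->  [[-171942697, -105292340], [277189419, 169742147]]
... * rho(b) = [[-5, -3], [-8, -5]]  ->  [[1702052205, 1042289791], [-2743884271, -1680278992]]
... * rho(b) = [[-5, -3], [-8, -5]]  ->  [[-16848579353, -10317605570], [27161653291, 16633047773]]
... * rho(a) = [[4, 11], [-7, -19]]  ->  [[4828921578, 10700132947], [-7784721247, -17249721486]]
... * rho(b^-1) = [[-5, 3], [8, -5]]  ->  [[61456455686, -39013900001], [-99074165653, 62894443689]]
... * rho(a) = [[4, 11], [-7, -19]]  ->  [[518923122751, 1417285112565], [-836557768435, -2284810252274]]
tr = 518923122751 + -2284810252274 = -1765887129523

-1765887129523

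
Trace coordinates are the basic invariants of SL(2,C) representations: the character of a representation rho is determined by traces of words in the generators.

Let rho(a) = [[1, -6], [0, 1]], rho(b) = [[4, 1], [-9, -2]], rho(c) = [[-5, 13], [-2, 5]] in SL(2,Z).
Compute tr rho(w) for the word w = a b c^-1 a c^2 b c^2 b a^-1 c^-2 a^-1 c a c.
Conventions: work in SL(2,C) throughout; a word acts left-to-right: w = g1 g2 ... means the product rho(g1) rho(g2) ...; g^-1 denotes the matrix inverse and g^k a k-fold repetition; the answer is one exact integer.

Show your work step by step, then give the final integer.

rho(a) = [[1, -6], [0, 1]]
... * rho(b) = [[4, 1], [-9, -2]]  ->  [[58, 13], [-9, -2]]
... * rho(c^-1) = [[5, -13], [2, -5]]  ->  [[316, -819], [-49, 127]]
... * rho(a) = [[1, -6], [0, 1]]  ->  [[316, -2715], [-49, 421]]
... * rho(c) = [[-5, 13], [-2, 5]]  ->  [[3850, -9467], [-597, 1468]]
... * rho(c) = [[-5, 13], [-2, 5]]  ->  [[-316, 2715], [49, -421]]
... * rho(b) = [[4, 1], [-9, -2]]  ->  [[-25699, -5746], [3985, 891]]
... * rho(c) = [[-5, 13], [-2, 5]]  ->  [[139987, -362817], [-21707, 56260]]
... * rho(c) = [[-5, 13], [-2, 5]]  ->  [[25699, 5746], [-3985, -891]]
... * rho(b) = [[4, 1], [-9, -2]]  ->  [[51082, 14207], [-7921, -2203]]
... * rho(a^-1) = [[1, 6], [0, 1]]  ->  [[51082, 320699], [-7921, -49729]]
... * rho(c^-1) = [[5, -13], [2, -5]]  ->  [[896808, -2267561], [-139063, 351618]]
... * rho(c^-1) = [[5, -13], [2, -5]]  ->  [[-51082, -320699], [7921, 49729]]
... * rho(a^-1) = [[1, 6], [0, 1]]  ->  [[-51082, -627191], [7921, 97255]]
... * rho(c) = [[-5, 13], [-2, 5]]  ->  [[1509792, -3800021], [-234115, 589248]]
... * rho(a) = [[1, -6], [0, 1]]  ->  [[1509792, -12858773], [-234115, 1993938]]
... * rho(c) = [[-5, 13], [-2, 5]]  ->  [[18168586, -44666569], [-2817301, 6926195]]
tr = 18168586 + 6926195 = 25094781

25094781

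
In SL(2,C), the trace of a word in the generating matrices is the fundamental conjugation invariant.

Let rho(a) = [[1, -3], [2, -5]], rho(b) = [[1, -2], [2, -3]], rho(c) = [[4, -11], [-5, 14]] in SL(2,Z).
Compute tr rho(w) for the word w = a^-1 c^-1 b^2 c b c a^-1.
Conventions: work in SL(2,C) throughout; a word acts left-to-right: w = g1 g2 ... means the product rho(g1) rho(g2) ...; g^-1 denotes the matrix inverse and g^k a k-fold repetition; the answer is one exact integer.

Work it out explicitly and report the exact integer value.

rho(a^-1) = [[-5, 3], [-2, 1]]
... * rho(c^-1) = [[14, 11], [5, 4]]  ->  [[-55, -43], [-23, -18]]
... * rho(b) = [[1, -2], [2, -3]]  ->  [[-141, 239], [-59, 100]]
... * rho(b) = [[1, -2], [2, -3]]  ->  [[337, -435], [141, -182]]
... * rho(c) = [[4, -11], [-5, 14]]  ->  [[3523, -9797], [1474, -4099]]
... * rho(b) = [[1, -2], [2, -3]]  ->  [[-16071, 22345], [-6724, 9349]]
... * rho(c) = [[4, -11], [-5, 14]]  ->  [[-176009, 489611], [-73641, 204850]]
... * rho(a^-1) = [[-5, 3], [-2, 1]]  ->  [[-99177, -38416], [-41495, -16073]]
tr = -99177 + -16073 = -115250

-115250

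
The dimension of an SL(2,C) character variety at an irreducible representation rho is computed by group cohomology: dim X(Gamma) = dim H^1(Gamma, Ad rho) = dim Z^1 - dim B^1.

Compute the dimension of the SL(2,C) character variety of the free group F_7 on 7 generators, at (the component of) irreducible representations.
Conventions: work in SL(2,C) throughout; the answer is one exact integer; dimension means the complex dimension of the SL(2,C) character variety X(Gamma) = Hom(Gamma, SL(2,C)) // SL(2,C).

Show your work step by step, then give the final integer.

Here Gamma is free of rank 7 — no relator constrains a cocycle.
Z^1(Gamma, Ad rho) = (sl_2)^7: a cocycle is a free choice of one sl_2 vector per generator, so dim Z^1 = 3*7 = 21.
At an irreducible rho the centralizer of the image in sl_2 is 0, so the coboundary map sl_2 -> Z^1 is injective: dim B^1 = 3.
dim X = dim H^1 = dim Z^1 - dim B^1 = 21 - 3 = 18.

18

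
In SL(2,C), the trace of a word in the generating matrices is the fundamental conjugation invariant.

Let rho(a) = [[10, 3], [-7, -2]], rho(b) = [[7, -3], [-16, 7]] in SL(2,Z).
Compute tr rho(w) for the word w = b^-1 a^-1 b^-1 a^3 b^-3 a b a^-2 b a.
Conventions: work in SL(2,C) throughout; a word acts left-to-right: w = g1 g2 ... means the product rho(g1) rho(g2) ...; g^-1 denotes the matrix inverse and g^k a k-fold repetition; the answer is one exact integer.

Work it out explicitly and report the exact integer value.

rho(b^-1) = [[7, 3], [16, 7]]
... * rho(a^-1) = [[-2, -3], [7, 10]]  ->  [[7, 9], [17, 22]]
... * rho(b^-1) = [[7, 3], [16, 7]]  ->  [[193, 84], [471, 205]]
... * rho(a) = [[10, 3], [-7, -2]]  ->  [[1342, 411], [3275, 1003]]
... * rho(a) = [[10, 3], [-7, -2]]  ->  [[10543, 3204], [25729, 7819]]
... * rho(a) = [[10, 3], [-7, -2]]  ->  [[83002, 25221], [202557, 61549]]
... * rho(b^-1) = [[7, 3], [16, 7]]  ->  [[984550, 425553], [2402683, 1038514]]
... * rho(b^-1) = [[7, 3], [16, 7]]  ->  [[13700698, 5932521], [33435005, 14477647]]
... * rho(b^-1) = [[7, 3], [16, 7]]  ->  [[190825222, 82629741], [465687387, 201648544]]
... * rho(a) = [[10, 3], [-7, -2]]  ->  [[1329844033, 407216184], [3245334062, 993765073]]
... * rho(b) = [[7, -3], [-16, 7]]  ->  [[2793449287, -1139018811], [6817097266, -2779646675]]
... * rho(a^-1) = [[-2, -3], [7, 10]]  ->  [[-13560030251, -19770535971], [-33091721257, -48247758548]]
... * rho(a^-1) = [[-2, -3], [7, 10]]  ->  [[-111273691295, -157025268957], [-271550867322, -383202421709]]
... * rho(b) = [[7, -3], [-16, 7]]  ->  [[1733488464247, -765355808814], [4230382676090, -1867764349997]]
... * rho(a) = [[10, 3], [-7, -2]]  ->  [[22692375304168, 6731177010369], [55378177210879, 16426676728264]]
tr = 22692375304168 + 16426676728264 = 39119052032432

39119052032432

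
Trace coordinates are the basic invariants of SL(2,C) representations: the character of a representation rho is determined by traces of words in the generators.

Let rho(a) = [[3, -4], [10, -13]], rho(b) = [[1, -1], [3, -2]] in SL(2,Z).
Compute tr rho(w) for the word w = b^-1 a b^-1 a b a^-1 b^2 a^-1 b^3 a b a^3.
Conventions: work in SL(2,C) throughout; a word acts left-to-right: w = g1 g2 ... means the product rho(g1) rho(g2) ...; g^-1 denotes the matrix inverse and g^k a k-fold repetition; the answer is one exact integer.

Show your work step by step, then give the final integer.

-561

rho(b^-1) = [[-2, 1], [-3, 1]]
... * rho(a) = [[3, -4], [10, -13]]  ->  [[4, -5], [1, -1]]
... * rho(b^-1) = [[-2, 1], [-3, 1]]  ->  [[7, -1], [1, 0]]
... * rho(a) = [[3, -4], [10, -13]]  ->  [[11, -15], [3, -4]]
... * rho(b) = [[1, -1], [3, -2]]  ->  [[-34, 19], [-9, 5]]
... * rho(a^-1) = [[-13, 4], [-10, 3]]  ->  [[252, -79], [67, -21]]
... * rho(b) = [[1, -1], [3, -2]]  ->  [[15, -94], [4, -25]]
... * rho(b) = [[1, -1], [3, -2]]  ->  [[-267, 173], [-71, 46]]
... * rho(a^-1) = [[-13, 4], [-10, 3]]  ->  [[1741, -549], [463, -146]]
... * rho(b) = [[1, -1], [3, -2]]  ->  [[94, -643], [25, -171]]
... * rho(b) = [[1, -1], [3, -2]]  ->  [[-1835, 1192], [-488, 317]]
... * rho(b) = [[1, -1], [3, -2]]  ->  [[1741, -549], [463, -146]]
... * rho(a) = [[3, -4], [10, -13]]  ->  [[-267, 173], [-71, 46]]
... * rho(b) = [[1, -1], [3, -2]]  ->  [[252, -79], [67, -21]]
... * rho(a) = [[3, -4], [10, -13]]  ->  [[-34, 19], [-9, 5]]
... * rho(a) = [[3, -4], [10, -13]]  ->  [[88, -111], [23, -29]]
... * rho(a) = [[3, -4], [10, -13]]  ->  [[-846, 1091], [-221, 285]]
tr = -846 + 285 = -561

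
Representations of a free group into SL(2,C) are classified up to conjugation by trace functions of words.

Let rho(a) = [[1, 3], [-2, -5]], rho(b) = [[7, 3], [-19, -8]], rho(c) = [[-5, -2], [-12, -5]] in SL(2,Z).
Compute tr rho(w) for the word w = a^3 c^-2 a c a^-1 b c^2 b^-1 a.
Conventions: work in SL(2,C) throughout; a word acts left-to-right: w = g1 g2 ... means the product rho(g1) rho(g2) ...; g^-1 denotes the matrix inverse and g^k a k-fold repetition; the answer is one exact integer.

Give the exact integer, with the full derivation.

42892302

rho(a) = [[1, 3], [-2, -5]]
... * rho(a) = [[1, 3], [-2, -5]]  ->  [[-5, -12], [8, 19]]
... * rho(a) = [[1, 3], [-2, -5]]  ->  [[19, 45], [-30, -71]]
... * rho(c^-1) = [[-5, 2], [12, -5]]  ->  [[445, -187], [-702, 295]]
... * rho(c^-1) = [[-5, 2], [12, -5]]  ->  [[-4469, 1825], [7050, -2879]]
... * rho(a) = [[1, 3], [-2, -5]]  ->  [[-8119, -22532], [12808, 35545]]
... * rho(c) = [[-5, -2], [-12, -5]]  ->  [[310979, 128898], [-490580, -203341]]
... * rho(a^-1) = [[-5, -3], [2, 1]]  ->  [[-1297099, -804039], [2046218, 1268399]]
... * rho(b) = [[7, 3], [-19, -8]]  ->  [[6197048, 2541015], [-9776055, -4008538]]
... * rho(c) = [[-5, -2], [-12, -5]]  ->  [[-61477420, -25099171], [96982731, 39594800]]
... * rho(c) = [[-5, -2], [-12, -5]]  ->  [[608577152, 248450695], [-960051255, -391939462]]
... * rho(b^-1) = [[-8, -3], [19, 7]]  ->  [[-148054011, -86576591], [233560262, 136577531]]
... * rho(a) = [[1, 3], [-2, -5]]  ->  [[25099171, -11279078], [-39594800, 17793131]]
tr = 25099171 + 17793131 = 42892302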